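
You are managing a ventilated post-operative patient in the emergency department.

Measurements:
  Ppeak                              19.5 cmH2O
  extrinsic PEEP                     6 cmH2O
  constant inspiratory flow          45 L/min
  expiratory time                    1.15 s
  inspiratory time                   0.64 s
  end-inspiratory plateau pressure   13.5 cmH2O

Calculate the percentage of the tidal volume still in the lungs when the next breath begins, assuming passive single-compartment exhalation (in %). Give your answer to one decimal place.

Flow: 45 L/min ÷ 60 = 0.75 L/s.
Vt = flow × Ti = 0.75 L/s × 0.64 s × 1000 mL/L = 480.0 mL.
R = (PIP − Pplat)/V̇ = (19.5 − 13.5) / 0.75 = 6.0/0.75 = 8.0 cmH2O·s/L.
C = Vt/(Pplat − PEEP) = 480.0 / (13.5 − 6) = 480.0/7.5 = 64.0 mL/cmH2O.
τ = R × C = 8.0 × 0.064 L/cmH2O = 0.512 s.
Fraction remaining at end-expiration = e^(−Te/τ) = e^(−1.15/0.512) = 0.1058 → 10.58%.

10.6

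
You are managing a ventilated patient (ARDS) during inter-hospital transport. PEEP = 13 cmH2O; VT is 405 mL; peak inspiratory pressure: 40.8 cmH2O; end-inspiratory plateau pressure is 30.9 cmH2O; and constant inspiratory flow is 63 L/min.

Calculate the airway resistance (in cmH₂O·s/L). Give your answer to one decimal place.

Flow: 63 L/min ÷ 60 = 1.05 L/s.
Raw = (PIP − Pplat) / flow = (40.8 − 30.9) / 1.05 = 9.9 / 1.05 = 9.429 cmH2O·s/L.

9.4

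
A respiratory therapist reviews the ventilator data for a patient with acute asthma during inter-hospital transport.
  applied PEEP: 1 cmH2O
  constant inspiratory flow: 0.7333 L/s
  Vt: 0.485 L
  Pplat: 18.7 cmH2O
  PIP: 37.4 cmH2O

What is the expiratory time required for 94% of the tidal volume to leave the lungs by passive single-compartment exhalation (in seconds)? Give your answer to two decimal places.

1.97

R = (PIP − Pplat)/V̇ = (37.4 − 18.7) / 0.7333 = 18.7/0.7333 = 25.501 cmH2O·s/L.
C = Vt/(Pplat − PEEP) = 485.0 / (18.7 − 1) = 485.0/17.7 = 27.401 mL/cmH2O.
τ = R × C = 25.501 × 0.0274 L/cmH2O = 0.6987 s.
t = −τ·ln(1 − 0.94) = −0.6987·ln(0.06) = 1.966 s.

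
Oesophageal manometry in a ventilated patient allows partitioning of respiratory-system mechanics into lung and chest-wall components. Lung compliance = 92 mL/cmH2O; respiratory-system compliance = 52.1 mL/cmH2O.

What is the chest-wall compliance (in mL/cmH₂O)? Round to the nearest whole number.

1/Ccw = 1/Crs − 1/CL.
1/Ccw = 1/52.1 − 1/92 = 0.008324.
Ccw = 120.13 mL/cmH2O.

120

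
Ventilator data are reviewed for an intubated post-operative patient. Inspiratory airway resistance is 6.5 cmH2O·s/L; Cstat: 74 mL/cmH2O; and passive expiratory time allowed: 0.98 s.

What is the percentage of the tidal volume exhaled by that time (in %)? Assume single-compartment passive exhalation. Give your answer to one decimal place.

τ = R × C = 6.5 × 74 mL/cmH2O = 6.5 × 0.074 L/cmH2O = 0.481 s.
Passive exhalation: V(t)/V₀ = e^(−t/τ) = e^(−0.98/0.481) = 0.1304.
Fraction exhaled = 1 − 0.1304 = 0.8696 → 86.96%.

87.0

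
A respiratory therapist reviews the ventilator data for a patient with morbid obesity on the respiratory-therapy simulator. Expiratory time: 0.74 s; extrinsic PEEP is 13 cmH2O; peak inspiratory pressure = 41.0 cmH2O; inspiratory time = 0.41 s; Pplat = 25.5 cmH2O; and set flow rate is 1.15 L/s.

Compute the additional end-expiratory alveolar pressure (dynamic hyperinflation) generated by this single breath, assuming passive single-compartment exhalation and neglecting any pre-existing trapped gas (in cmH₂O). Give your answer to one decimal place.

Vt = flow × Ti = 1.15 L/s × 0.41 s × 1000 mL/L = 471.5 mL.
R = (PIP − Pplat)/V̇ = (41.0 − 25.5) / 1.15 = 15.5/1.15 = 13.478 cmH2O·s/L.
C = Vt/(Pplat − PEEP) = 471.5 / (25.5 − 13) = 471.5/12.5 = 37.72 mL/cmH2O.
τ = R × C = 13.478 × 0.03772 L/cmH2O = 0.5084 s.
Fraction remaining = e^(−Te/τ) = e^(−0.74/0.5084) = 0.2333; trapped volume = 471.5 × 0.2333 = 110.0 mL.
Additional alveolar pressure from trapping ≈ V_trapped / C = 110.0 / 37.72 = 2.916 cmH2O.

2.9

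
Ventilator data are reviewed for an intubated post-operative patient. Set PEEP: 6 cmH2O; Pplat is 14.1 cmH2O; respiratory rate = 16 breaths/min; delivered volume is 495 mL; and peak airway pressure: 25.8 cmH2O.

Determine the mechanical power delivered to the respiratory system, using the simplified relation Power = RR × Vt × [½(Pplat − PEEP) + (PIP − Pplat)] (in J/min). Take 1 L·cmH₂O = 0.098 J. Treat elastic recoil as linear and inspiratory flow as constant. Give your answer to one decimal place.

Per-breath work = Vt × [½(Pplat−PEEP) + (PIP−Pplat)] = 0.495 × [0.5×8.1 + 11.7] = 0.495 × 15.75 = 7.796 L·cmH2O.
Power = 16 × 7.796 = 124.74 L·cmH2O/min.
× 0.098 J/(L·cmH2O) → 12.225 J/min.

12.2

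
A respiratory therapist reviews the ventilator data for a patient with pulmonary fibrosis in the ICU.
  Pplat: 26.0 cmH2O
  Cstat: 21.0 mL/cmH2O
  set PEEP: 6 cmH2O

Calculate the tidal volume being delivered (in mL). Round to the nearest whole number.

420

Vt = Cstat × (Pplat − PEEP) = 21.0 × (26.0 − 6) = 21.0 × 20.0 = 420.0 mL.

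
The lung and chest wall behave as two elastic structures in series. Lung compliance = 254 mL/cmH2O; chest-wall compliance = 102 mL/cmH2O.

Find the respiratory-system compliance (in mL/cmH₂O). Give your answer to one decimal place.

Lung and chest wall are elastances in series: 1/Crs = 1/CL + 1/Ccw.
1/Crs = 1/254 + 1/102 = 0.01374.
Crs = 72.78 mL/cmH2O.

72.8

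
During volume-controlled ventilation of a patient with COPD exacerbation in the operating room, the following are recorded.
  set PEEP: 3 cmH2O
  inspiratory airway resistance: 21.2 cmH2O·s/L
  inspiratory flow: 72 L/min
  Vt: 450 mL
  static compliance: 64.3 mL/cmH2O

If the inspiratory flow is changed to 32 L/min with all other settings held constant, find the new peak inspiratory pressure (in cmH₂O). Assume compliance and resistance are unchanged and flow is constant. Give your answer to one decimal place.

Flow: 72 L/min ÷ 60 = 1.2 L/s.
New flow: 32 L/min ÷ 60 = 0.5333 L/s.
PIP = Vt/C + R·V̇ + PEEP (constant-flow equation of motion).
Only the resistive term changes: ΔPIP = R × ΔV̇ = 21.2 × (0.5333 − 1.2) = 21.2 × -0.6667 = -14.134 cmH2O.
Original PIP = 450/64.3 + 21.2×1.2 + 3 = 35.438 cmH2O; new PIP = 35.438 + (-14.134) = 21.304 cmH2O.

21.3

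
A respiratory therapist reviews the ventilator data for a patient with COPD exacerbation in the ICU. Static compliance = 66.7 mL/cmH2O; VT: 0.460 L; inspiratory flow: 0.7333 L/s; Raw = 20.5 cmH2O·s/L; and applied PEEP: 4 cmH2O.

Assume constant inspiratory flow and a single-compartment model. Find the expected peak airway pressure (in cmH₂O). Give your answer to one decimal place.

Equation of motion (constant flow): PIP = Vt/C + R·V̇ + PEEP.
PIP = 460/66.7 + 20.5×0.7333 + 4 = 6.897 + 15.033 + 4 = 25.93 cmH2O.

25.9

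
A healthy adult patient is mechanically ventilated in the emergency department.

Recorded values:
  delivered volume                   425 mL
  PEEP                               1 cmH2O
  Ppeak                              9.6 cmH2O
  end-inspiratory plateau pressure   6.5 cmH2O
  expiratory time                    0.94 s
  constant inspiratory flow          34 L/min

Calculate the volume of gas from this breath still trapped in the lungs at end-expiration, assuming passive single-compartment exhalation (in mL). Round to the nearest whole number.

46

Flow: 34 L/min ÷ 60 = 0.5667 L/s.
R = (PIP − Pplat)/V̇ = (9.6 − 6.5) / 0.5667 = 3.1/0.5667 = 5.47 cmH2O·s/L.
C = Vt/(Pplat − PEEP) = 425.0 / (6.5 − 1) = 425.0/5.5 = 77.273 mL/cmH2O.
τ = R × C = 5.47 × 0.07727 L/cmH2O = 0.4227 s.
Fraction remaining = e^(−Te/τ) = e^(−0.94/0.4227) = 0.1082.
Trapped volume = 425.0 × 0.1082 = 45.985 mL.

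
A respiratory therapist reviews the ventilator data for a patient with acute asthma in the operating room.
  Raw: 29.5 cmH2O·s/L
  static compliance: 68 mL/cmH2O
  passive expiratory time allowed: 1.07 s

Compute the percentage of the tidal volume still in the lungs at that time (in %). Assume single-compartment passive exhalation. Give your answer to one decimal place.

τ = R × C = 29.5 × 68 mL/cmH2O = 29.5 × 0.068 L/cmH2O = 2.006 s.
Passive exhalation: V(t)/V₀ = e^(−t/τ) = e^(−1.07/2.006) = 0.5866.
Fraction remaining = 0.5866 → 58.66%.

58.7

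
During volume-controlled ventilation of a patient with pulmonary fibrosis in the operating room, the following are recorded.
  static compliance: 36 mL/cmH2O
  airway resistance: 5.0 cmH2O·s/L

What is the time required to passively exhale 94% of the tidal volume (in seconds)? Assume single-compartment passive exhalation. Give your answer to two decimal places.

τ = R × C = 5.0 × 36 mL/cmH2O = 5.0 × 0.036 L/cmH2O = 0.18 s.
Exhaled fraction f = 1 − e^(−t/τ) → t = −τ·ln(1 − f) = −0.18·ln(0.06) = 0.5064 s.

0.51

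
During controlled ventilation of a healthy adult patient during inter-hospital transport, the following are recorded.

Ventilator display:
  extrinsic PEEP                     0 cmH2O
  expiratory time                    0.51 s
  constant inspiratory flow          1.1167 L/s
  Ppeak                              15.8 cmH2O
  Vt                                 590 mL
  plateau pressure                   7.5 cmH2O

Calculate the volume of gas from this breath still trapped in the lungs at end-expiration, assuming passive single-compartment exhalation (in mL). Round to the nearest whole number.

R = (PIP − Pplat)/V̇ = (15.8 − 7.5) / 1.1167 = 8.3/1.1167 = 7.433 cmH2O·s/L.
C = Vt/(Pplat − PEEP) = 590.0 / (7.5 − 0) = 590.0/7.5 = 78.667 mL/cmH2O.
τ = R × C = 7.433 × 0.07867 L/cmH2O = 0.5848 s.
Fraction remaining = e^(−Te/τ) = e^(−0.51/0.5848) = 0.4181.
Trapped volume = 590.0 × 0.4181 = 246.68 mL.

247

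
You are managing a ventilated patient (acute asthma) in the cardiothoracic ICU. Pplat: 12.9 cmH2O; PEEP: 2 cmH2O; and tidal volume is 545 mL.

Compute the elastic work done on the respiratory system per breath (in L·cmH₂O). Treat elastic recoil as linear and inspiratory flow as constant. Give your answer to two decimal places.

2.97

Elastic work ≈ ½ × (Pplat − PEEP) × Vt = 0.5 × (12.9 − 2) × 0.545 L = 0.5 × 10.9 × 0.545 = 2.97 L·cmH2O.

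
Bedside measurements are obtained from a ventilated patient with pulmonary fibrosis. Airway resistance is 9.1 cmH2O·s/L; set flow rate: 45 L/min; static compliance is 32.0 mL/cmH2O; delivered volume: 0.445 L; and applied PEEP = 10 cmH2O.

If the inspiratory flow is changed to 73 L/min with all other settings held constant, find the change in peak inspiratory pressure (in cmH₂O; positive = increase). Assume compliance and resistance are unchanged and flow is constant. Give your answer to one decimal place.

4.2

Flow: 45 L/min ÷ 60 = 0.75 L/s.
New flow: 73 L/min ÷ 60 = 1.2167 L/s.
PIP = Vt/C + R·V̇ + PEEP (constant-flow equation of motion).
Only the resistive term changes: ΔPIP = R × ΔV̇ = 9.1 × (1.2167 − 0.75) = 9.1 × 0.4667 = 4.247 cmH2O.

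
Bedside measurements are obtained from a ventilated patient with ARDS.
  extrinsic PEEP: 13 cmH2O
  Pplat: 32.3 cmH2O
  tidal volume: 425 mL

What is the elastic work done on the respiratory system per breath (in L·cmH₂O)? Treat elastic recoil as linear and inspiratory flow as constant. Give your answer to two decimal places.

Elastic work ≈ ½ × (Pplat − PEEP) × Vt = 0.5 × (32.3 − 13) × 0.425 L = 0.5 × 19.3 × 0.425 = 4.101 L·cmH2O.

4.10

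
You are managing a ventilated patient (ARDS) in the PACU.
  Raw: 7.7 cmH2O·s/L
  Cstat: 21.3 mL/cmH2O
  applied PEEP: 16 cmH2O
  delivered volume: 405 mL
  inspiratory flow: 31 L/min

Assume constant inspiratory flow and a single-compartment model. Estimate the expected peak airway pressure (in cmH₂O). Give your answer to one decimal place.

Flow: 31 L/min ÷ 60 = 0.5167 L/s.
Equation of motion (constant flow): PIP = Vt/C + R·V̇ + PEEP.
PIP = 405/21.3 + 7.7×0.5167 + 16 = 19.014 + 3.979 + 16 = 38.993 cmH2O.

39.0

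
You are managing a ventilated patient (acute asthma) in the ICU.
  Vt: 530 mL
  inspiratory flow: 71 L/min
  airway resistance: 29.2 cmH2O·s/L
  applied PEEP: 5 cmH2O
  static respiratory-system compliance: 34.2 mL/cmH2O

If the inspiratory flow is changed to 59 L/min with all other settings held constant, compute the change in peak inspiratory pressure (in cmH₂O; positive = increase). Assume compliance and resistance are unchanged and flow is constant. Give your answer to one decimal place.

Flow: 71 L/min ÷ 60 = 1.1833 L/s.
New flow: 59 L/min ÷ 60 = 0.9833 L/s.
PIP = Vt/C + R·V̇ + PEEP (constant-flow equation of motion).
Only the resistive term changes: ΔPIP = R × ΔV̇ = 29.2 × (0.9833 − 1.1833) = 29.2 × -0.2 = -5.84 cmH2O.

-5.8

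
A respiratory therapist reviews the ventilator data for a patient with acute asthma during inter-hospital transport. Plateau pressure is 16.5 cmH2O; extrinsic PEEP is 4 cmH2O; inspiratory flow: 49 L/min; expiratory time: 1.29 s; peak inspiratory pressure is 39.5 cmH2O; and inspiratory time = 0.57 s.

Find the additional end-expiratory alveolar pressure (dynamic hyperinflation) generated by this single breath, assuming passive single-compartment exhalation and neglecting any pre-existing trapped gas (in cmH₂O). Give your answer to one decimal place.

3.7

Flow: 49 L/min ÷ 60 = 0.8167 L/s.
Vt = flow × Ti = 0.8167 L/s × 0.57 s × 1000 mL/L = 465.52 mL.
R = (PIP − Pplat)/V̇ = (39.5 − 16.5) / 0.8167 = 23.0/0.8167 = 28.162 cmH2O·s/L.
C = Vt/(Pplat − PEEP) = 465.52 / (16.5 − 4) = 465.52/12.5 = 37.242 mL/cmH2O.
τ = R × C = 28.162 × 0.03724 L/cmH2O = 1.049 s.
Fraction remaining = e^(−Te/τ) = e^(−1.29/1.049) = 0.2924; trapped volume = 465.52 × 0.2924 = 136.12 mL.
Additional alveolar pressure from trapping ≈ V_trapped / C = 136.12 / 37.242 = 3.655 cmH2O.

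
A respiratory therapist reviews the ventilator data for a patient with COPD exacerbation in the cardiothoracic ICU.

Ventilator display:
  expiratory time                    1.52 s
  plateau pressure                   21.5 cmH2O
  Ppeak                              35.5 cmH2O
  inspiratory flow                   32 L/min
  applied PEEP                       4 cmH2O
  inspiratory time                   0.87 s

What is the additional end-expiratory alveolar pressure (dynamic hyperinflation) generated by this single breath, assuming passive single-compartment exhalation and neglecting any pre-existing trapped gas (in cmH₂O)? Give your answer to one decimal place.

Flow: 32 L/min ÷ 60 = 0.5333 L/s.
Vt = flow × Ti = 0.5333 L/s × 0.87 s × 1000 mL/L = 463.97 mL.
R = (PIP − Pplat)/V̇ = (35.5 − 21.5) / 0.5333 = 14.0/0.5333 = 26.252 cmH2O·s/L.
C = Vt/(Pplat − PEEP) = 463.97 / (21.5 − 4) = 463.97/17.5 = 26.513 mL/cmH2O.
τ = R × C = 26.252 × 0.02651 L/cmH2O = 0.6959 s.
Fraction remaining = e^(−Te/τ) = e^(−1.52/0.6959) = 0.1126; trapped volume = 463.97 × 0.1126 = 52.243 mL.
Additional alveolar pressure from trapping ≈ V_trapped / C = 52.243 / 26.513 = 1.97 cmH2O.

2.0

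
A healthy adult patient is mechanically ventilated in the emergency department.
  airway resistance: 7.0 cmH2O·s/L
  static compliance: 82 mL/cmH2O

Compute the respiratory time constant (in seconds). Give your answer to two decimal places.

0.57

τ = R × C = 7.0 × 82 mL/cmH2O = 7.0 × 0.082 L/cmH2O = 0.574 s.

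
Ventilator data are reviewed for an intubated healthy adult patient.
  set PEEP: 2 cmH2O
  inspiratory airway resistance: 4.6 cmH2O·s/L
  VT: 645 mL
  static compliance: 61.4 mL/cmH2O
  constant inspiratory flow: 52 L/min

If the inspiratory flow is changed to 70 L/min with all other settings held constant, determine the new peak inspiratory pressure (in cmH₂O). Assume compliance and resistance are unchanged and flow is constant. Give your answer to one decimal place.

17.9

Flow: 52 L/min ÷ 60 = 0.8667 L/s.
New flow: 70 L/min ÷ 60 = 1.1667 L/s.
PIP = Vt/C + R·V̇ + PEEP (constant-flow equation of motion).
Only the resistive term changes: ΔPIP = R × ΔV̇ = 4.6 × (1.1667 − 0.8667) = 4.6 × 0.3 = 1.38 cmH2O.
Original PIP = 645/61.4 + 4.6×0.8667 + 2 = 16.492 cmH2O; new PIP = 16.492 + (1.38) = 17.872 cmH2O.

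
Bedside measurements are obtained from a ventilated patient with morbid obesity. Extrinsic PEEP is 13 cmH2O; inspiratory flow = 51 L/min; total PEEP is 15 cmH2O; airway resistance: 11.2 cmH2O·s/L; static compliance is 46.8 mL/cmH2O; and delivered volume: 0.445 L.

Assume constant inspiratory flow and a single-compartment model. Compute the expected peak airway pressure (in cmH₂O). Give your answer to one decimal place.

Flow: 51 L/min ÷ 60 = 0.85 L/s.
Total PEEP = 15 cmH2O (set 13 + intrinsic 2); this is the baseline alveolar pressure.
Equation of motion (constant flow): PIP = Vt/C + R·V̇ + PEEP.
PIP = 445/46.8 + 11.2×0.85 + 15 = 9.509 + 9.52 + 15 = 34.029 cmH2O.

34.0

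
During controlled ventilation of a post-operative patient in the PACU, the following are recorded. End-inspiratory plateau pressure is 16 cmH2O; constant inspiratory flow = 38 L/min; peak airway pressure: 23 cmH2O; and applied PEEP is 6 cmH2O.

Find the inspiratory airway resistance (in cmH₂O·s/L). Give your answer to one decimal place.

Flow: 38 L/min ÷ 60 = 0.6333 L/s.
Raw = (PIP − Pplat) / flow = (23 − 16) / 0.6333 = 7.0 / 0.6333 = 11.053 cmH2O·s/L.

11.1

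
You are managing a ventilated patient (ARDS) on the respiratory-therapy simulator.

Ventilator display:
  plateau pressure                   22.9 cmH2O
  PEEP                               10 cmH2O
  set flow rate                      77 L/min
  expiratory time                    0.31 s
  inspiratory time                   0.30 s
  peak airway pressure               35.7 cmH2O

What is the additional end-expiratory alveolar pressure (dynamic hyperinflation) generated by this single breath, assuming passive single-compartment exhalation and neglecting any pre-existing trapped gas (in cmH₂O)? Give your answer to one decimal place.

Flow: 77 L/min ÷ 60 = 1.2833 L/s.
Vt = flow × Ti = 1.2833 L/s × 0.30 s × 1000 mL/L = 384.99 mL.
R = (PIP − Pplat)/V̇ = (35.7 − 22.9) / 1.2833 = 12.8/1.2833 = 9.974 cmH2O·s/L.
C = Vt/(Pplat − PEEP) = 384.99 / (22.9 − 10) = 384.99/12.9 = 29.844 mL/cmH2O.
τ = R × C = 9.974 × 0.02984 L/cmH2O = 0.2976 s.
Fraction remaining = e^(−Te/τ) = e^(−0.31/0.2976) = 0.3529; trapped volume = 384.99 × 0.3529 = 135.86 mL.
Additional alveolar pressure from trapping ≈ V_trapped / C = 135.86 / 29.844 = 4.552 cmH2O.

4.6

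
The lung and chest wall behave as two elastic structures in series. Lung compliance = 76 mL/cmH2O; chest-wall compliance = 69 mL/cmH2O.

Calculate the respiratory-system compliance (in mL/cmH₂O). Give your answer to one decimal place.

Lung and chest wall are elastances in series: 1/Crs = 1/CL + 1/Ccw.
1/Crs = 1/76 + 1/69 = 0.02765.
Crs = 36.166 mL/cmH2O.

36.2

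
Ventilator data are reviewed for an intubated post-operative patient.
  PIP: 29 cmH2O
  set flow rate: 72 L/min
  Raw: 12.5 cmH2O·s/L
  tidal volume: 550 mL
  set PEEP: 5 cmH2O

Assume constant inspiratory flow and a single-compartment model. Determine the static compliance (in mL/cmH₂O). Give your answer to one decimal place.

Flow: 72 L/min ÷ 60 = 1.2 L/s.
Equation of motion (constant flow): PIP = Vt/C + R·V̇ + PEEP.
Vt/C = PIP − R·V̇ − PEEP = 29 − 12.5×1.2 − 5 = 29 − 15.0 − 5 = 9.0 cmH2O.
C = Vt / 9.0 = 550 / 9.0 = 61.111 mL/cmH2O.

61.1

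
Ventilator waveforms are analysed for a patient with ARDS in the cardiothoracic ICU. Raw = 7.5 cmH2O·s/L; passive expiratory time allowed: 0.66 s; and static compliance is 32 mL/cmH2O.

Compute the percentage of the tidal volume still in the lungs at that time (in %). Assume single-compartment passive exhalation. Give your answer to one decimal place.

6.4

τ = R × C = 7.5 × 32 mL/cmH2O = 7.5 × 0.032 L/cmH2O = 0.24 s.
Passive exhalation: V(t)/V₀ = e^(−t/τ) = e^(−0.66/0.24) = 0.06393.
Fraction remaining = 0.06393 → 6.393%.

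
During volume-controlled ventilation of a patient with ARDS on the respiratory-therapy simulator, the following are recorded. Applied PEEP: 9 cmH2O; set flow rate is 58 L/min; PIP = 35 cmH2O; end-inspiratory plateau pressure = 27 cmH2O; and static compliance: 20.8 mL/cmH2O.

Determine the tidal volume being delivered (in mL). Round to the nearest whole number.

374

Vt = Cstat × (Pplat − PEEP) = 20.8 × (27 − 9) = 20.8 × 18.0 = 374.4 mL.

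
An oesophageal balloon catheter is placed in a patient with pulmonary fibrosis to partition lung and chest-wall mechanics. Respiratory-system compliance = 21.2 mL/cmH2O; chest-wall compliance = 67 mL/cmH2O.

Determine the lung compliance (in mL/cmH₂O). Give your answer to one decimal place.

1/CL = 1/Crs − 1/Ccw.
1/CL = 1/21.2 − 1/67 = 0.03224.
CL = 31.017 mL/cmH2O.

31.0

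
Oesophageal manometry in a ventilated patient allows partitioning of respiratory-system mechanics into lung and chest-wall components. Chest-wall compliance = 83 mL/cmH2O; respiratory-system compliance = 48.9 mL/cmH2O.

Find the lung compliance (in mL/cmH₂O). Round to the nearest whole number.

1/CL = 1/Crs − 1/Ccw.
1/CL = 1/48.9 − 1/83 = 0.008402.
CL = 119.02 mL/cmH2O.

119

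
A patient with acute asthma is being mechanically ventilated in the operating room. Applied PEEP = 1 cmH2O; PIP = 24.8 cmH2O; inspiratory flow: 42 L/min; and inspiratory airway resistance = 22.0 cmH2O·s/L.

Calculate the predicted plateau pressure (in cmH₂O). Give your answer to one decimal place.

Flow: 42 L/min ÷ 60 = 0.7 L/s.
Pplat = PIP − Raw × flow = 24.8 − 22.0 × 0.7 = 24.8 − 15.4 = 9.4 cmH2O.

9.4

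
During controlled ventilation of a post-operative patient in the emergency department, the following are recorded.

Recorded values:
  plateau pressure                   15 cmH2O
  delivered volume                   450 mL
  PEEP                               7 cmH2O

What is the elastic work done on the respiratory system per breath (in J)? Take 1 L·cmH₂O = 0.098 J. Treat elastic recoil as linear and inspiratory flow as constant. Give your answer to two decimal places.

Elastic work ≈ ½ × (Pplat − PEEP) × Vt = 0.5 × (15 − 7) × 0.450 L = 0.5 × 8.0 × 0.450 = 1.8 L·cmH2O.
× 0.098 J/(L·cmH2O) → 0.1764 J.

0.18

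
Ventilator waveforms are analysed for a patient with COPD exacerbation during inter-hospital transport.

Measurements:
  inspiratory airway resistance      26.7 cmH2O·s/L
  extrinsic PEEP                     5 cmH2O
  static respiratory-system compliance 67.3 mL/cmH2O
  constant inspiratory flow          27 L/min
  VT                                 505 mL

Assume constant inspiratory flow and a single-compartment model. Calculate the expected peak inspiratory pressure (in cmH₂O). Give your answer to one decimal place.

Flow: 27 L/min ÷ 60 = 0.45 L/s.
Equation of motion (constant flow): PIP = Vt/C + R·V̇ + PEEP.
PIP = 505/67.3 + 26.7×0.45 + 5 = 7.504 + 12.015 + 5 = 24.519 cmH2O.

24.5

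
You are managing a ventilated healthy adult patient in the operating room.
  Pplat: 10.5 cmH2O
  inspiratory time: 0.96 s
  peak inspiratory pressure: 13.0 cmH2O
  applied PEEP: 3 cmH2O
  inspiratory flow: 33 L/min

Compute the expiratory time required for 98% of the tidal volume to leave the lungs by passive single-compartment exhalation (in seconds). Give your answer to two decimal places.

1.25

Flow: 33 L/min ÷ 60 = 0.55 L/s.
Vt = flow × Ti = 0.55 L/s × 0.96 s × 1000 mL/L = 528.0 mL.
R = (PIP − Pplat)/V̇ = (13.0 − 10.5) / 0.55 = 2.5/0.55 = 4.545 cmH2O·s/L.
C = Vt/(Pplat − PEEP) = 528.0 / (10.5 − 3) = 528.0/7.5 = 70.4 mL/cmH2O.
τ = R × C = 4.545 × 0.0704 L/cmH2O = 0.32 s.
t = −τ·ln(1 − 0.98) = −0.32·ln(0.02) = 1.252 s.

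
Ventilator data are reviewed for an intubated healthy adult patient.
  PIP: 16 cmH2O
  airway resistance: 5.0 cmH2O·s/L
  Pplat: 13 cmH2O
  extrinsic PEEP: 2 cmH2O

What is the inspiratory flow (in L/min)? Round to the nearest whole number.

flow = (PIP − Pplat) / Raw = (16 − 13) / 5.0 = 0.6 L/s × 60 = 36.0 L/min.

36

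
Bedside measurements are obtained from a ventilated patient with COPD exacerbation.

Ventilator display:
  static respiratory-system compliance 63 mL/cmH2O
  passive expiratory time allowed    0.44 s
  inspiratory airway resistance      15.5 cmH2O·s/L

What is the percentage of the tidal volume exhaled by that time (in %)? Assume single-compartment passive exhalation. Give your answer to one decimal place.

36.3

τ = R × C = 15.5 × 63 mL/cmH2O = 15.5 × 0.063 L/cmH2O = 0.9765 s.
Passive exhalation: V(t)/V₀ = e^(−t/τ) = e^(−0.44/0.9765) = 0.6373.
Fraction exhaled = 1 − 0.6373 = 0.3627 → 36.27%.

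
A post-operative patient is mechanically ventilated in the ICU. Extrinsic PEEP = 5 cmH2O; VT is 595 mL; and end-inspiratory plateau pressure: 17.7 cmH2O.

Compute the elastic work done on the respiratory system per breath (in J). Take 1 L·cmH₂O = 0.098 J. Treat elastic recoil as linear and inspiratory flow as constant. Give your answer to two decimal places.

0.37

Elastic work ≈ ½ × (Pplat − PEEP) × Vt = 0.5 × (17.7 − 5) × 0.595 L = 0.5 × 12.7 × 0.595 = 3.778 L·cmH2O.
× 0.098 J/(L·cmH2O) → 0.3702 J.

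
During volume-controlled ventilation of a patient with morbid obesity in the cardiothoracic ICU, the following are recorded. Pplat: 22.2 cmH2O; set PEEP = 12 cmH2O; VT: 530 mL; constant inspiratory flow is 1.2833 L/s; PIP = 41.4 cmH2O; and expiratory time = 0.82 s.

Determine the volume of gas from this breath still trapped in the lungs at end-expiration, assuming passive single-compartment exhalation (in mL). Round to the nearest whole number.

R = (PIP − Pplat)/V̇ = (41.4 − 22.2) / 1.2833 = 19.2/1.2833 = 14.961 cmH2O·s/L.
C = Vt/(Pplat − PEEP) = 530.0 / (22.2 − 12) = 530.0/10.2 = 51.961 mL/cmH2O.
τ = R × C = 14.961 × 0.05196 L/cmH2O = 0.7774 s.
Fraction remaining = e^(−Te/τ) = e^(−0.82/0.7774) = 0.3483.
Trapped volume = 530.0 × 0.3483 = 184.6 mL.

185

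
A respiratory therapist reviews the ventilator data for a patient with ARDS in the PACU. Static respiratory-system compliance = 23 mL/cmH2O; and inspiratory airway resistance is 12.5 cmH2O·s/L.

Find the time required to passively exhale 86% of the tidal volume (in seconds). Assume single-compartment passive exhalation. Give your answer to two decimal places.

0.57

τ = R × C = 12.5 × 23 mL/cmH2O = 12.5 × 0.023 L/cmH2O = 0.2875 s.
Exhaled fraction f = 1 − e^(−t/τ) → t = −τ·ln(1 − f) = −0.2875·ln(0.14) = 0.5653 s.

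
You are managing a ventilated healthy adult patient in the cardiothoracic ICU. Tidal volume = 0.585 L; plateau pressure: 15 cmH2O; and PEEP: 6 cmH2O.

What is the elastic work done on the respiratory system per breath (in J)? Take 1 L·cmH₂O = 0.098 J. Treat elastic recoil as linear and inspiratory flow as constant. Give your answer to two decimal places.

0.26

Elastic work ≈ ½ × (Pplat − PEEP) × Vt = 0.5 × (15 − 6) × 0.585 L = 0.5 × 9.0 × 0.585 = 2.633 L·cmH2O.
× 0.098 J/(L·cmH2O) → 0.258 J.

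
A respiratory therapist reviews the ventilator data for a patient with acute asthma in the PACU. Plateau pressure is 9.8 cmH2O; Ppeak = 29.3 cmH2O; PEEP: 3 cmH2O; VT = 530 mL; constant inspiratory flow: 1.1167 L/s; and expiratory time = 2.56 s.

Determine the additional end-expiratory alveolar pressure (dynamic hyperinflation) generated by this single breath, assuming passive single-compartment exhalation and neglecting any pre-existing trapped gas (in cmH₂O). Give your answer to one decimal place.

R = (PIP − Pplat)/V̇ = (29.3 − 9.8) / 1.1167 = 19.5/1.1167 = 17.462 cmH2O·s/L.
C = Vt/(Pplat − PEEP) = 530.0 / (9.8 − 3) = 530.0/6.8 = 77.941 mL/cmH2O.
τ = R × C = 17.462 × 0.07794 L/cmH2O = 1.361 s.
Fraction remaining = e^(−Te/τ) = e^(−2.56/1.361) = 0.1524; trapped volume = 530.0 × 0.1524 = 80.772 mL.
Additional alveolar pressure from trapping ≈ V_trapped / C = 80.772 / 77.941 = 1.036 cmH2O.

1.0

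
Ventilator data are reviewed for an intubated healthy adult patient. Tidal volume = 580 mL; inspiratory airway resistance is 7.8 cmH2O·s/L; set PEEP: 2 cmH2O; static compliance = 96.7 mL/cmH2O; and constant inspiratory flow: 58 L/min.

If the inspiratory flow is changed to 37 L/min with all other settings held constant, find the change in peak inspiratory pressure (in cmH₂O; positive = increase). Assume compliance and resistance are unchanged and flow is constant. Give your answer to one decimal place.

Flow: 58 L/min ÷ 60 = 0.9667 L/s.
New flow: 37 L/min ÷ 60 = 0.6167 L/s.
PIP = Vt/C + R·V̇ + PEEP (constant-flow equation of motion).
Only the resistive term changes: ΔPIP = R × ΔV̇ = 7.8 × (0.6167 − 0.9667) = 7.8 × -0.35 = -2.73 cmH2O.

-2.7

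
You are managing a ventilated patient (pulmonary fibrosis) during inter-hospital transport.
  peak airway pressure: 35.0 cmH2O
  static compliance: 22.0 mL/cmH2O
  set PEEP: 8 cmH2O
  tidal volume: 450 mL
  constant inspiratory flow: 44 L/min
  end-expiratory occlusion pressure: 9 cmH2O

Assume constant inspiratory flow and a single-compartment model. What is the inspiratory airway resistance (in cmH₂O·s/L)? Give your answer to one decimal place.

Flow: 44 L/min ÷ 60 = 0.7333 L/s.
Total PEEP = 9 cmH2O (set 8 + intrinsic 1); this is the baseline alveolar pressure.
Equation of motion (constant flow): PIP = Vt/C + R·V̇ + PEEP.
R·V̇ = PIP − Vt/C − PEEP = 35.0 − 450/22.0 − 9 = 35.0 − 20.455 − 9 = 5.545 cmH2O.
R = 5.545 / 0.7333 = 7.562 cmH2O·s/L.

7.6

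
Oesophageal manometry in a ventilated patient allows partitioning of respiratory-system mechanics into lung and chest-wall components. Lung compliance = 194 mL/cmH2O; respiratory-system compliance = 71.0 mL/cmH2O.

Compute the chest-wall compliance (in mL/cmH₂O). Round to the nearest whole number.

112

1/Ccw = 1/Crs − 1/CL.
1/Ccw = 1/71.0 − 1/194 = 0.00893.
Ccw = 111.98 mL/cmH2O.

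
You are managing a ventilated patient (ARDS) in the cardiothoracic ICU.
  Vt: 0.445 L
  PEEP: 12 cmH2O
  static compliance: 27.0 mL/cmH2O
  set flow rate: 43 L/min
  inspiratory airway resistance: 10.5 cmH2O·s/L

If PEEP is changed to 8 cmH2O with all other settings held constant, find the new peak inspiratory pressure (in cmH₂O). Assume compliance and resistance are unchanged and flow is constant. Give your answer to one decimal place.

Flow: 43 L/min ÷ 60 = 0.7167 L/s.
PIP = Vt/C + R·V̇ + PEEP (constant-flow equation of motion).
Only the baseline term changes: ΔPIP = ΔPEEP = 8 − 12 = -4.0 cmH2O.
Original PIP = 445/27.0 + 10.5×0.7167 + 12 = 36.007 cmH2O; new PIP = 36.007 + (-4.0) = 32.007 cmH2O.

32.0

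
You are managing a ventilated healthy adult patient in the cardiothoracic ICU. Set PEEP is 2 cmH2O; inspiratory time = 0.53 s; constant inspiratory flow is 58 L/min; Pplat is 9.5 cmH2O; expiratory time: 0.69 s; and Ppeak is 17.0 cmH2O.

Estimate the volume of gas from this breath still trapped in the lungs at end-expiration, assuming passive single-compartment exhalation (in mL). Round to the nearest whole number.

139

Flow: 58 L/min ÷ 60 = 0.9667 L/s.
Vt = flow × Ti = 0.9667 L/s × 0.53 s × 1000 mL/L = 512.35 mL.
R = (PIP − Pplat)/V̇ = (17.0 − 9.5) / 0.9667 = 7.5/0.9667 = 7.758 cmH2O·s/L.
C = Vt/(Pplat − PEEP) = 512.35 / (9.5 − 2) = 512.35/7.5 = 68.313 mL/cmH2O.
τ = R × C = 7.758 × 0.06831 L/cmH2O = 0.5299 s.
Fraction remaining = e^(−Te/τ) = e^(−0.69/0.5299) = 0.272.
Trapped volume = 512.35 × 0.272 = 139.36 mL.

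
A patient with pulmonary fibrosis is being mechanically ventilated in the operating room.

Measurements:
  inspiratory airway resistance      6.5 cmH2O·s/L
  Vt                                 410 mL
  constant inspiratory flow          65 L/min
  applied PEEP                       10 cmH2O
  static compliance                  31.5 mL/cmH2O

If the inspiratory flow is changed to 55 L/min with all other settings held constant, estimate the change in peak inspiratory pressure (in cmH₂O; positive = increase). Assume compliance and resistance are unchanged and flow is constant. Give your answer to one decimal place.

Flow: 65 L/min ÷ 60 = 1.0833 L/s.
New flow: 55 L/min ÷ 60 = 0.9167 L/s.
PIP = Vt/C + R·V̇ + PEEP (constant-flow equation of motion).
Only the resistive term changes: ΔPIP = R × ΔV̇ = 6.5 × (0.9167 − 1.0833) = 6.5 × -0.1666 = -1.083 cmH2O.

-1.1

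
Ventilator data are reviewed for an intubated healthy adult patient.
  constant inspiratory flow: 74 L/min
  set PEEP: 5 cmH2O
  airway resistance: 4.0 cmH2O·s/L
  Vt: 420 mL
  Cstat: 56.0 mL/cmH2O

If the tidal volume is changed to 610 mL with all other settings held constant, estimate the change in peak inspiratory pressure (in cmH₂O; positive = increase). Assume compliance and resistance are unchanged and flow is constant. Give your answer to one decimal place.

PIP = Vt/C + R·V̇ + PEEP (constant-flow equation of motion).
Only the elastic term changes: ΔPIP = ΔVt / C = (610 − 420) / 56.0 = 3.393 cmH2O.

3.4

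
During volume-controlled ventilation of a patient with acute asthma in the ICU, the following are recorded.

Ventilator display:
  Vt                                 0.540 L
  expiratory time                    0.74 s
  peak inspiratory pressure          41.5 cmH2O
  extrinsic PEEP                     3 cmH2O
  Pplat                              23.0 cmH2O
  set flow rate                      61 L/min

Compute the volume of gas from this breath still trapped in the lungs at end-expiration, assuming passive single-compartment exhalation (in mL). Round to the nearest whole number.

Flow: 61 L/min ÷ 60 = 1.0167 L/s.
R = (PIP − Pplat)/V̇ = (41.5 − 23.0) / 1.0167 = 18.5/1.0167 = 18.196 cmH2O·s/L.
C = Vt/(Pplat − PEEP) = 540.0 / (23.0 − 3) = 540.0/20.0 = 27.0 mL/cmH2O.
τ = R × C = 18.196 × 0.027 L/cmH2O = 0.4913 s.
Fraction remaining = e^(−Te/τ) = e^(−0.74/0.4913) = 0.2217.
Trapped volume = 540.0 × 0.2217 = 119.72 mL.

120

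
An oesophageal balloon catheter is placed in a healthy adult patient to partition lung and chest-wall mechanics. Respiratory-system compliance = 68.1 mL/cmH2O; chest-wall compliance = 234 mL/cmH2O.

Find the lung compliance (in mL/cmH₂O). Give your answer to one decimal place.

1/CL = 1/Crs − 1/Ccw.
1/CL = 1/68.1 − 1/234 = 0.01041.
CL = 96.061 mL/cmH2O.

96.1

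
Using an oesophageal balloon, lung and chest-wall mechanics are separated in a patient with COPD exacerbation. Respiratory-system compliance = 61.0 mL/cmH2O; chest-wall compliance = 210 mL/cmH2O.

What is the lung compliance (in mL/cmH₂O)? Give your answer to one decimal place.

86.0

1/CL = 1/Crs − 1/Ccw.
1/CL = 1/61.0 − 1/210 = 0.01163.
CL = 85.985 mL/cmH2O.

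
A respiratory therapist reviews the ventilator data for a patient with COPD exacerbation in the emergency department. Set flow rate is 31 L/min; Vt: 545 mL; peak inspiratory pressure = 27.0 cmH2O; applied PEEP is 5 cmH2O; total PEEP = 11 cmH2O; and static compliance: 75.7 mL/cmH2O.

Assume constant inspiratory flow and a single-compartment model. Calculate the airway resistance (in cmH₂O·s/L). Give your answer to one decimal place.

Flow: 31 L/min ÷ 60 = 0.5167 L/s.
Total PEEP = 11 cmH2O (set 5 + intrinsic 6); this is the baseline alveolar pressure.
Equation of motion (constant flow): PIP = Vt/C + R·V̇ + PEEP.
R·V̇ = PIP − Vt/C − PEEP = 27.0 − 545/75.7 − 11 = 27.0 − 7.199 − 11 = 8.801 cmH2O.
R = 8.801 / 0.5167 = 17.033 cmH2O·s/L.

17.0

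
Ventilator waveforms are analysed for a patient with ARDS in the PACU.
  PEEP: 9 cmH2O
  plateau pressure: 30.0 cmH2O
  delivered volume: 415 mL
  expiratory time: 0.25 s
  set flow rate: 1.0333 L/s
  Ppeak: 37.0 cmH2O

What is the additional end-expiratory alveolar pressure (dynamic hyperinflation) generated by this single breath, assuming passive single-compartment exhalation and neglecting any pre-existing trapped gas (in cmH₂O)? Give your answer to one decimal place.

3.2

R = (PIP − Pplat)/V̇ = (37.0 − 30.0) / 1.0333 = 7.0/1.0333 = 6.774 cmH2O·s/L.
C = Vt/(Pplat − PEEP) = 415.0 / (30.0 − 9) = 415.0/21.0 = 19.762 mL/cmH2O.
τ = R × C = 6.774 × 0.01976 L/cmH2O = 0.1339 s.
Fraction remaining = e^(−Te/τ) = e^(−0.25/0.1339) = 0.1546; trapped volume = 415.0 × 0.1546 = 64.159 mL.
Additional alveolar pressure from trapping ≈ V_trapped / C = 64.159 / 19.762 = 3.247 cmH2O.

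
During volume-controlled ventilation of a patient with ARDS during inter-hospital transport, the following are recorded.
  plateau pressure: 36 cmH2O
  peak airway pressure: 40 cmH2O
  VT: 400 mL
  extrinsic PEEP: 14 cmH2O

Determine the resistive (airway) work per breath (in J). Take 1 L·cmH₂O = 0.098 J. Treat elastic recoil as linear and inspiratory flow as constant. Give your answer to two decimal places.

With constant inspiratory flow the resistive pressure is constant at PIP − Pplat = 40 − 36 = 4.0 cmH2O, so resistive work = 4.0 × 0.400 = 1.6 L·cmH2O.
× 0.098 J/(L·cmH2O) → 0.1568 J.

0.16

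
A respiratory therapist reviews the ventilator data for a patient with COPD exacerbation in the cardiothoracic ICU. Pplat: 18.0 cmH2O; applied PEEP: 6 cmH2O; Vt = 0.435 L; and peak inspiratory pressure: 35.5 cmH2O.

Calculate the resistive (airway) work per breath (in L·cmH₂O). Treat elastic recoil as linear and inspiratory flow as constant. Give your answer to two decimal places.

With constant inspiratory flow the resistive pressure is constant at PIP − Pplat = 35.5 − 18.0 = 17.5 cmH2O, so resistive work = 17.5 × 0.435 = 7.613 L·cmH2O.

7.61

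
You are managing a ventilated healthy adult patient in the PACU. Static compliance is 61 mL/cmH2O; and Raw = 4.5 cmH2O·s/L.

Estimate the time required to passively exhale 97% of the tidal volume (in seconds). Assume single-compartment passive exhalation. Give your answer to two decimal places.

0.96

τ = R × C = 4.5 × 61 mL/cmH2O = 4.5 × 0.061 L/cmH2O = 0.2745 s.
Exhaled fraction f = 1 − e^(−t/τ) → t = −τ·ln(1 − f) = −0.2745·ln(0.03) = 0.9626 s.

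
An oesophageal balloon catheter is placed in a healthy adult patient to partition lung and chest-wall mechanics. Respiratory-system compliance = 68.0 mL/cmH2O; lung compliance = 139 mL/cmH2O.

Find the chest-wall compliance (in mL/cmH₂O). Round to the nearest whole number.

133

1/Ccw = 1/Crs − 1/CL.
1/Ccw = 1/68.0 − 1/139 = 0.007512.
Ccw = 133.12 mL/cmH2O.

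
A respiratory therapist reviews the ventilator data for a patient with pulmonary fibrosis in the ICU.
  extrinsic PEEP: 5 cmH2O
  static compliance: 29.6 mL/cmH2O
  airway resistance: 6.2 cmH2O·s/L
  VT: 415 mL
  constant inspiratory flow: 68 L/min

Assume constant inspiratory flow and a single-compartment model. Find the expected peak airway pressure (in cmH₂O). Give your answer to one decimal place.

26.0

Flow: 68 L/min ÷ 60 = 1.1333 L/s.
Equation of motion (constant flow): PIP = Vt/C + R·V̇ + PEEP.
PIP = 415/29.6 + 6.2×1.1333 + 5 = 14.02 + 7.026 + 5 = 26.046 cmH2O.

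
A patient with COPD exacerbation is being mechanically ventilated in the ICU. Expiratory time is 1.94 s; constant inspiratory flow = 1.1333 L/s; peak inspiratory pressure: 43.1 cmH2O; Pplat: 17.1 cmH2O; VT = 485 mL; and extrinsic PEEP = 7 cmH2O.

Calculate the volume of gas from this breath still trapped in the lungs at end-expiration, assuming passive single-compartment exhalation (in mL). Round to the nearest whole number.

83

R = (PIP − Pplat)/V̇ = (43.1 − 17.1) / 1.1333 = 26.0/1.1333 = 22.942 cmH2O·s/L.
C = Vt/(Pplat − PEEP) = 485.0 / (17.1 − 7) = 485.0/10.1 = 48.02 mL/cmH2O.
τ = R × C = 22.942 × 0.04802 L/cmH2O = 1.102 s.
Fraction remaining = e^(−Te/τ) = e^(−1.94/1.102) = 0.172.
Trapped volume = 485.0 × 0.172 = 83.42 mL.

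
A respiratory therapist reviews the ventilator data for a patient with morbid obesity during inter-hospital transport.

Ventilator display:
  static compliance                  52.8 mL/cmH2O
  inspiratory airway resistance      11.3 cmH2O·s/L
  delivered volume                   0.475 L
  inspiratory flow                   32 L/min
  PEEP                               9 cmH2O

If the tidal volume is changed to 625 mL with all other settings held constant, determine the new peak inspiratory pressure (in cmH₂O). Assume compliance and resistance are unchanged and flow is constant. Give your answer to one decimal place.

26.9

Flow: 32 L/min ÷ 60 = 0.5333 L/s.
PIP = Vt/C + R·V̇ + PEEP (constant-flow equation of motion).
Only the elastic term changes: ΔPIP = ΔVt / C = (625 − 475) / 52.8 = 2.841 cmH2O.
Original PIP = 475/52.8 + 11.3×0.5333 + 9 = 24.023 cmH2O; new PIP = 24.023 + (2.841) = 26.864 cmH2O.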